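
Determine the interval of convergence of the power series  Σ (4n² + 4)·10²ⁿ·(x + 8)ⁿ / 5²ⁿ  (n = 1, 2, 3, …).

(-33/4, -31/4)

By the ratio test, |a_{n+1}/a_n| = [(4(n+1)² + 4)/(4n² + 4)] · 100/25 → 4.
Hence the series converges for |x + 8| < 1/(4) = 1/4, so the radius of convergence is 1/4.
Endpoint x = -31/4: the terms have absolute value of order n², which does not tend to 0, so the series diverges by the divergence test.
When x = -33/4, the terms have absolute value of order n², which does not tend to 0, so the series diverges by the divergence test.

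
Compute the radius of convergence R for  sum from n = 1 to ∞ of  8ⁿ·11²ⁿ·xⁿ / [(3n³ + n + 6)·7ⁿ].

By the ratio test, |a_{n+1}/a_n| = [(3n³ + n + 6)/(3(n+1)³ + (n+1) + 6)] · 8·121/7 → 968/7.
The series converges when 968/7 · |x| < 1, giving R = 7/968.

R = 7/968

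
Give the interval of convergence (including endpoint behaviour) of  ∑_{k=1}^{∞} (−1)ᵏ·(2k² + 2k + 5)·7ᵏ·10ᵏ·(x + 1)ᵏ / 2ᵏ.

(-36/35, -34/35)

By the ratio test, |a_{k+1}/a_k| = [(2(k+1)² + 2(k+1) + 5)/(2k² + 2k + 5)] · 7·10/2 → 35.
Thus R = 1/(35) = 1/35.
Check x = -34/35: the k-th term does not approach 0; divergence by the term test.
Endpoint x = -36/35: the k-th term does not approach 0; divergence by the term test.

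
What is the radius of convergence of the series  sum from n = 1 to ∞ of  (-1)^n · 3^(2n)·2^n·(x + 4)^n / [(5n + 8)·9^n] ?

The ratio of consecutive coefficients is [(5n + 8)/(5(n+1) + 8)] · 9·2/9 → 2.
Thus R = 1/(2) = 1/2.

R = 1/2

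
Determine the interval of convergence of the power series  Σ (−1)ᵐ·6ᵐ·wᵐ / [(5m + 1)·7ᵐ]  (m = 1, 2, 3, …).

The ratio of consecutive coefficients is [(5m + 1)/(5(m+1) + 1)] · 6/7 → 6/7.
Thus R = 1/(6/7) = 7/6.
Check w = 7/6: the terms alternate in sign and decrease monotonically to 0 in absolute value (size ~ c/m), so the alternating series test gives convergence.
When w = -7/6, the terms behave like c/m; limit comparison with the harmonic series gives divergence.

(-7/6, 7/6]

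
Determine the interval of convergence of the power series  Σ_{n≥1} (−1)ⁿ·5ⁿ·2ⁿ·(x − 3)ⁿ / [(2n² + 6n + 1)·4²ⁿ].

[7/5, 23/5]

Ratio test: |a_{n+1}/a_n| = [(2n² + 6n + 1)/(2(n+1)² + 6(n+1) + 1)] · 5·2/16 → 5/8 as n → ∞.
Thus R = 1/(5/8) = 8/5.
At x = 23/5: the terms are on the order of 1/n², so the series converges absolutely by comparison with the p-series (p = 2 > 1).
Check x = 7/5: the terms are on the order of 1/n², so the series converges absolutely by comparison with the p-series (p = 2 > 1).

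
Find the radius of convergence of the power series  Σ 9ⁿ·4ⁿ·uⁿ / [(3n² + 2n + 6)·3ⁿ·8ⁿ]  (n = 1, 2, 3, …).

By the ratio test, |a_{n+1}/a_n| = [(3n² + 2n + 6)/(3(n+1)² + 2(n+1) + 6)] · 9·4/(3·8) → 3/2.
Convergence for |u| · 3/2 < 1, i.e. |u| < 2/3. So R = 2/3.

R = 2/3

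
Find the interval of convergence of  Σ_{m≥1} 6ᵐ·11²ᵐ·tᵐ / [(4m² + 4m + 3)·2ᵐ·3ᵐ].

[-1/121, 1/121]

The ratio of consecutive coefficients is [(4m² + 4m + 3)/(4(m+1)² + 4(m+1) + 3)] · 6·121/(2·3) → 121.
Thus R = 1/(121) = 1/121.
Check t = 1/121: absolute convergence follows by limit comparison with Σ 1/m².
When t = -1/121, absolute convergence follows by limit comparison with Σ 1/m².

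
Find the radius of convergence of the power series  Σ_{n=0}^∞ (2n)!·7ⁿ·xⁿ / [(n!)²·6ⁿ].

By the ratio test, |a_{n+1}/a_n| = (2n+1)·(2n+2)/(n+1)² · 7/6 → 14/3.
Hence the series converges for |x| < 1/(14/3) = 3/14, so the radius of convergence is 3/14.

R = 3/14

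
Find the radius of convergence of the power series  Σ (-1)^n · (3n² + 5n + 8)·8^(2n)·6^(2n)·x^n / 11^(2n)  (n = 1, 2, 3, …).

R = 121/2304

Apply the ratio test: |a_{n+1}| / |a_n| = [(3(n+1)² + 5(n+1) + 8)/(3n² + 5n + 8)] · 64·36/121, which tends to 2304/121 as n → ∞.
The series converges when 2304/121 · |x| < 1, giving R = 121/2304.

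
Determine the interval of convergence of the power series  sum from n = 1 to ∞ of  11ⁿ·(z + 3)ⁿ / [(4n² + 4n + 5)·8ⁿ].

[-41/11, -25/11]

By the ratio test, |a_{n+1}/a_n| = [(4n² + 4n + 5)/(4(n+1)² + 4(n+1) + 5)] · 11/8 → 11/8.
The series converges when 11/8 · |z + 3| < 1, giving R = 8/11.
When z = -25/11, the series is dominated by a constant times Σ 1/n², which converges (p = 2 > 1).
At z = -41/11: absolute convergence follows by limit comparison with Σ 1/n².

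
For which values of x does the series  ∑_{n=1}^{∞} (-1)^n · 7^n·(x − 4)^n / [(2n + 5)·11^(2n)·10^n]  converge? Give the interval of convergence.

(-1182/7, 1238/7]

By the ratio test, |a_{n+1}/a_n| = [(2n + 5)/(2(n+1) + 5)] · 7/(121·10) → 7/1210.
The series converges when 7/1210 · |x − 4| < 1, giving R = 1210/7.
Endpoint x = 1238/7: an alternating series whose terms decrease to 0 in absolute value, so it converges by the Leibniz criterion.
At x = -1182/7: the terms are asymptotic to a nonzero constant times 1/n, so the series diverges by limit comparison with Σ 1/n.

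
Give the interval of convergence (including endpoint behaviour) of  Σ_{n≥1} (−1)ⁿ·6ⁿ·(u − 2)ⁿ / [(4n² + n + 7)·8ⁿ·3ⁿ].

[-2, 6]

Apply the ratio test: |a_{n+1}| / |a_n| = [(4n² + n + 7)/(4(n+1)² + (n+1) + 7)] · 6/(8·3), which tends to 1/4 as n → ∞.
Thus R = 1/(1/4) = 4.
Check u = 6: the terms are on the order of 1/n², so the series converges absolutely by comparison with the p-series (p = 2 > 1).
At u = -2: absolute convergence follows by limit comparison with Σ 1/n².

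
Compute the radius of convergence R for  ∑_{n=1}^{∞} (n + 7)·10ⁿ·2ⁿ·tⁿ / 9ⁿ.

Ratio test: |a_{n+1}/a_n| = [((n+1) + 7)/(n + 7)] · 10·2/9 → 20/9 as n → ∞.
Convergence for |t| · 20/9 < 1, i.e. |t| < 9/20. So R = 9/20.

R = 9/20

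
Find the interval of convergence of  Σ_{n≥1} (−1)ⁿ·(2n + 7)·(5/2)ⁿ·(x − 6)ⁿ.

By the ratio test, |a_{n+1}/a_n| = [(2(n+1) + 7)/(2n + 7)] · 5/2 → 5/2.
Hence the series converges for |x − 6| < 1/(5/2) = 2/5, so the radius of convergence is 2/5.
When x = 32/5, the terms do not tend to 0, so the series diverges.
When x = 28/5, the n-th term does not approach 0; divergence by the term test.

(28/5, 32/5)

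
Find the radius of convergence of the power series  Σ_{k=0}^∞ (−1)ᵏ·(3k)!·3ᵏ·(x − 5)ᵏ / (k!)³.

R = 1/81

Ratio test: |a_{k+1}/a_k| = (3k+1)·(3k+2)·(3k+3)/(k+1)³ · 3 → 81 as k → ∞.
Hence the series converges for |x − 5| < 1/(81) = 1/81, so the radius of convergence is 1/81.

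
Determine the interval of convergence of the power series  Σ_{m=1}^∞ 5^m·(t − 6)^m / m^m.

By the Cauchy root test, |a_m|^(1/m) = 5/m → 0.
The limit is 0 for every t, so R = ∞.

(−∞, ∞)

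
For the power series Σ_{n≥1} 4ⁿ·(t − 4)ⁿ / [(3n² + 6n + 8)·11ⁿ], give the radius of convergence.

Apply the ratio test: |a_{n+1}| / |a_n| = [(3n² + 6n + 8)/(3(n+1)² + 6(n+1) + 8)] · 4/11, which tends to 4/11 as n → ∞.
The series converges when 4/11 · |t − 4| < 1, giving R = 11/4.

R = 11/4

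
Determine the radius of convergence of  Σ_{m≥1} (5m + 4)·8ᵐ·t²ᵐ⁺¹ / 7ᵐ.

By the ratio test, |a_{m+1}/a_m| = [(5(m+1) + 4)/(5m + 4)] · 8/7 → 8/7.
Since the exponent of t increases by 2 each term, convergence requires |t|² < 7/8, hence R = √14/4.

R = √14/4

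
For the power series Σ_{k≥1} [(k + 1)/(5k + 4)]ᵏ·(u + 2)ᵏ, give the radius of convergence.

R = 5

Root test: |a_k|^(1/k) = (k + 1)/(5k + 4) → 1/5.
The series converges when 1/5 · |u + 2| < 1, giving R = 5.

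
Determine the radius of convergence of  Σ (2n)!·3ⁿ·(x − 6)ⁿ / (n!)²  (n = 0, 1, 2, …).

R = 1/12

Ratio test: |a_{n+1}/a_n| = (2n+1)·(2n+2)/(n+1)² · 3 → 12 as n → ∞.
Convergence for |x − 6| · 12 < 1, i.e. |x − 6| < 1/12. So R = 1/12.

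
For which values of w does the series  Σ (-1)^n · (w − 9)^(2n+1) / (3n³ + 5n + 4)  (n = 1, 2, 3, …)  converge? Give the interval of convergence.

[8, 10]

By the ratio test, |a_{n+1}/a_n| = (3n³ + 5n + 4)/(3(n+1)³ + 5(n+1) + 4) → 1.
Writing y = (w − 9)², the series in y has radius 1, so |w − 9| < √(1) = 1 and R = 1.
At w = 10: absolute convergence follows by limit comparison with Σ 1/n³.
Check w = 8: the terms are on the order of 1/n³, so the series converges absolutely by comparison with the p-series (p = 3 > 1).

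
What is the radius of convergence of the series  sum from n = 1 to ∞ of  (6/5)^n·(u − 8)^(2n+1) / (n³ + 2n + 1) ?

R = √30/6

Apply the ratio test: |a_{n+1}| / |a_n| = [(n³ + 2n + 1)/((n+1)³ + 2(n+1) + 1)] · 6/5, which tends to 6/5 as n → ∞.
Since the exponent of (u − 8) increases by 2 each term, convergence requires |u − 8|² < 5/6, hence R = √30/6.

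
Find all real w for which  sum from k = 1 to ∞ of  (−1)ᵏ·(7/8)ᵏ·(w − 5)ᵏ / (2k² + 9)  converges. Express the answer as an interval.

[27/7, 43/7]

Apply the ratio test: |a_{k+1}| / |a_k| = [(2k² + 9)/(2(k+1)² + 9)] · 7/8, which tends to 7/8 as k → ∞.
Hence the series converges for |w − 5| < 1/(7/8) = 8/7, so the radius of convergence is 8/7.
When w = 43/7, the series is dominated by a constant times Σ 1/k², which converges (p = 2 > 1).
Check w = 27/7: the series is dominated by a constant times Σ 1/k², which converges (p = 2 > 1).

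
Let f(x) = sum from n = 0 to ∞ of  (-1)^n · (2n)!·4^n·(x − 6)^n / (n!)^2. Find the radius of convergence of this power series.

Ratio test: |a_{n+1}/a_n| = (2n+1)·(2n+2)/(n+1)² · 4 → 16 as n → ∞.
Thus R = 1/(16) = 1/16.

R = 1/16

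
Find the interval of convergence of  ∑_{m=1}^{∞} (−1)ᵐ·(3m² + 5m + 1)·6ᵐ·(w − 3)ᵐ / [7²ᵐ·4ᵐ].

By the ratio test, |a_{m+1}/a_m| = [(3(m+1)² + 5(m+1) + 1)/(3m² + 5m + 1)] · 6/(49·4) → 3/98.
Thus R = 1/(3/98) = 98/3.
Endpoint w = 107/3: the terms have absolute value of order m², which does not tend to 0, so the series diverges by the divergence test.
When w = -89/3, the terms have absolute value of order m², which does not tend to 0, so the series diverges by the divergence test.

(-89/3, 107/3)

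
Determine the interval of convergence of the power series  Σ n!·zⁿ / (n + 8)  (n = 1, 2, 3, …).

Ratio test: |a_{n+1}/a_n| = (n+1) · (n + 8)/((n+1) + 8) → ∞ as n → ∞.
Since the ratio → ∞, the series diverges for every z ≠ 0, and R = 0.

{0}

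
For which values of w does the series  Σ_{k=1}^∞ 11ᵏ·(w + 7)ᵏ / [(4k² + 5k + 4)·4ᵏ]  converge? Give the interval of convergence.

[-81/11, -73/11]

Apply the ratio test: |a_{k+1}| / |a_k| = [(4k² + 5k + 4)/(4(k+1)² + 5(k+1) + 4)] · 11/4, which tends to 11/4 as k → ∞.
Convergence for |w + 7| · 11/4 < 1, i.e. |w + 7| < 4/11. So R = 4/11.
Endpoint w = -73/11: the terms are on the order of 1/k², so the series converges absolutely by comparison with the p-series (p = 2 > 1).
When w = -81/11, the series is dominated by a constant times Σ 1/k², which converges (p = 2 > 1).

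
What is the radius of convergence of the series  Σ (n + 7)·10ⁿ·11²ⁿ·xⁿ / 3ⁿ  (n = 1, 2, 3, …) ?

Apply the ratio test: |a_{n+1}| / |a_n| = [((n+1) + 7)/(n + 7)] · 10·121/3, which tends to 1210/3 as n → ∞.
Hence the series converges for |x| < 1/(1210/3) = 3/1210, so the radius of convergence is 3/1210.

R = 3/1210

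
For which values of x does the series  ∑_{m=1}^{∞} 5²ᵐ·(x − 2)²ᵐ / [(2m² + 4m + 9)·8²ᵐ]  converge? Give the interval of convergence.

[2/5, 18/5]

Ratio test: |a_{m+1}/a_m| = [(2m² + 4m + 9)/(2(m+1)² + 4(m+1) + 9)] · 25/64 → 25/64 as m → ∞.
Writing y = (x − 2)², the series in y has radius 64/25, so |x − 2| < √(64/25) = 8/5 and R = 8/5.
Check x = 18/5: the series is dominated by a constant times Σ 1/m², which converges (p = 2 > 1).
At x = 2/5: the terms are on the order of 1/m², so the series converges absolutely by comparison with the p-series (p = 2 > 1).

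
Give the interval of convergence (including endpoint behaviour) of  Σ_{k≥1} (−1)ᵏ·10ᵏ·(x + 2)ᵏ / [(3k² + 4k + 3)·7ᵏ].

Apply the ratio test: |a_{k+1}| / |a_k| = [(3k² + 4k + 3)/(3(k+1)² + 4(k+1) + 3)] · 10/7, which tends to 10/7 as k → ∞.
The series converges when 10/7 · |x + 2| < 1, giving R = 7/10.
Endpoint x = -13/10: absolute convergence follows by limit comparison with Σ 1/k².
Check x = -27/10: absolute convergence follows by limit comparison with Σ 1/k².

[-27/10, -13/10]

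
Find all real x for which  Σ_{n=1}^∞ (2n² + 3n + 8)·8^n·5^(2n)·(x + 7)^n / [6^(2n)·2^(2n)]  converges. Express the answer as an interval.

(-193/25, -157/25)

By the ratio test, |a_{n+1}/a_n| = [(2(n+1)² + 3(n+1) + 8)/(2n² + 3n + 8)] · 8·25/(36·4) → 25/18.
Thus R = 1/(25/18) = 18/25.
At x = -157/25: the terms do not tend to 0, so the series diverges.
When x = -193/25, the n-th term does not approach 0; divergence by the term test.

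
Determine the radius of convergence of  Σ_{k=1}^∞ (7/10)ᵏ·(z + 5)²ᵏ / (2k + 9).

Ratio test: |a_{k+1}/a_k| = [(2k + 9)/(2(k+1) + 9)] · 7/10 → 7/10 as k → ∞.
Since the exponent of (z + 5) increases by 2 each term, convergence requires |z + 5|² < 10/7, hence R = √70/7.

R = √70/7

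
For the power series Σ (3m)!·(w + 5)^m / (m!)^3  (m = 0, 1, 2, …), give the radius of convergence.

R = 1/27

The ratio of consecutive coefficients is (3m+1)·(3m+2)·(3m+3)/(m+1)³ → 27.
Thus R = 1/(27) = 1/27.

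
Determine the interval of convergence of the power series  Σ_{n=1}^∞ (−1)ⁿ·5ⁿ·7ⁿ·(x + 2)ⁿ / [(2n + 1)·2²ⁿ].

(-74/35, -66/35]

The ratio of consecutive coefficients is [(2n + 1)/(2(n+1) + 1)] · 5·7/4 → 35/4.
Hence the series converges for |x + 2| < 1/(35/4) = 4/35, so the radius of convergence is 4/35.
At x = -66/35: convergence follows from the alternating series test (terms decrease monotonically to 0).
When x = -74/35, the terms behave like c/n; limit comparison with the harmonic series gives divergence.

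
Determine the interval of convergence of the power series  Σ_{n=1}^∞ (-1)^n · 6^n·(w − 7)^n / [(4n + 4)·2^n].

(20/3, 22/3]

Ratio test: |a_{n+1}/a_n| = [(4n + 4)/(4(n+1) + 4)] · 6/2 → 3 as n → ∞.
Convergence for |w − 7| · 3 < 1, i.e. |w − 7| < 1/3. So R = 1/3.
Check w = 22/3: the terms alternate in sign and decrease monotonically to 0 in absolute value (size ~ c/n), so the alternating series test gives convergence.
Check w = 20/3: comparison with the harmonic series Σ 1/n shows the series diverges.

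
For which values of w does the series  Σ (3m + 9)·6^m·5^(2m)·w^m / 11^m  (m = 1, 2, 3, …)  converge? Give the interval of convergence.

(-11/150, 11/150)

Apply the ratio test: |a_{m+1}| / |a_m| = [(3(m+1) + 9)/(3m + 9)] · 6·25/11, which tends to 150/11 as m → ∞.
Thus R = 1/(150/11) = 11/150.
When w = 11/150, the m-th term does not approach 0; divergence by the term test.
When w = -11/150, the m-th term does not approach 0; divergence by the term test.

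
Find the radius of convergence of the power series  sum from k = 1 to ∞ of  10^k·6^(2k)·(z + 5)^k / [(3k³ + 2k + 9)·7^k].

Apply the ratio test: |a_{k+1}| / |a_k| = [(3k³ + 2k + 9)/(3(k+1)³ + 2(k+1) + 9)] · 10·36/7, which tends to 360/7 as k → ∞.
Convergence for |z + 5| · 360/7 < 1, i.e. |z + 5| < 7/360. So R = 7/360.

R = 7/360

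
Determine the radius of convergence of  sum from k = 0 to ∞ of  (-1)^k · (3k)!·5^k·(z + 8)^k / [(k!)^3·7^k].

R = 7/135

By the ratio test, |a_{k+1}/a_k| = (3k+1)·(3k+2)·(3k+3)/(k+1)³ · 5/7 → 135/7.
The series converges when 135/7 · |z + 8| < 1, giving R = 7/135.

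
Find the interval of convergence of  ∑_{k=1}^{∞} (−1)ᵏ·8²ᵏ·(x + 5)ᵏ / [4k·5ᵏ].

(-325/64, -315/64]

The ratio of consecutive coefficients is [4k/4(k+1)] · 64/5 → 64/5.
Thus R = 1/(64/5) = 5/64.
Check x = -315/64: convergence follows from the alternating series test (terms decrease monotonically to 0).
When x = -325/64, comparison with the harmonic series Σ 1/k shows the series diverges.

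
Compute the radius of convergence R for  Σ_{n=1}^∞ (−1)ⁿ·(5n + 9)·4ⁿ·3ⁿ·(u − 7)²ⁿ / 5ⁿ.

R = √15/6

Apply the ratio test: |a_{n+1}| / |a_n| = [(5(n+1) + 9)/(5n + 9)] · 4·3/5, which tends to 12/5 as n → ∞.
Since the exponent of (u − 7) increases by 2 each term, convergence requires |u − 7|² < 5/12, hence R = √15/6.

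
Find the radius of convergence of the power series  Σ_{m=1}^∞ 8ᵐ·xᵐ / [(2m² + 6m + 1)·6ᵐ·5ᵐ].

Ratio test: |a_{m+1}/a_m| = [(2m² + 6m + 1)/(2(m+1)² + 6(m+1) + 1)] · 8/(6·5) → 4/15 as m → ∞.
Thus R = 1/(4/15) = 15/4.

R = 15/4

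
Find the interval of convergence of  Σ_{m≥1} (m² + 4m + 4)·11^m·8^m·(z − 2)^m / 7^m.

(169/88, 183/88)

The ratio of consecutive coefficients is [((m+1)² + 4(m+1) + 4)/(m² + 4m + 4)] · 11·8/7 → 88/7.
The series converges when 88/7 · |z − 2| < 1, giving R = 7/88.
At z = 183/88: the m-th term does not approach 0; divergence by the term test.
At z = 169/88: the terms do not tend to 0, so the series diverges.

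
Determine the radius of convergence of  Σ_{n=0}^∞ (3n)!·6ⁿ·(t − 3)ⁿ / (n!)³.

R = 1/162

By the ratio test, |a_{n+1}/a_n| = (3n+1)·(3n+2)·(3n+3)/(n+1)³ · 6 → 162.
Hence the series converges for |t − 3| < 1/(162) = 1/162, so the radius of convergence is 1/162.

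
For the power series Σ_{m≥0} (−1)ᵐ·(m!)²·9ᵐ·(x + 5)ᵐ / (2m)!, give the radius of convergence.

Ratio test: |a_{m+1}/a_m| = (m+1)²/[(2m+1)·(2m+2)] · 9 → 9/4 as m → ∞.
Hence the series converges for |x + 5| < 1/(9/4) = 4/9, so the radius of convergence is 4/9.

R = 4/9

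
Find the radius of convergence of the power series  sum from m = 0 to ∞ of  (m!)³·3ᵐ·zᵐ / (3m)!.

R = 9

Apply the ratio test: |a_{m+1}| / |a_m| = (m+1)³/[(3m+1)·(3m+2)·(3m+3)] · 3, which tends to 1/9 as m → ∞.
Thus R = 1/(1/9) = 9.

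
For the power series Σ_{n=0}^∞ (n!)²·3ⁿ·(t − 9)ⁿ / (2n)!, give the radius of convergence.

R = 4/3

By the ratio test, |a_{n+1}/a_n| = (n+1)²/[(2n+1)·(2n+2)] · 3 → 3/4.
Thus R = 1/(3/4) = 4/3.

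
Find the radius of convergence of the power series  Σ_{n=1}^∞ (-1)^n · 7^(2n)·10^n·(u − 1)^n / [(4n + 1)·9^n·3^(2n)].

R = 81/490

The ratio of consecutive coefficients is [(4n + 1)/(4(n+1) + 1)] · 49·10/(9·9) → 490/81.
The series converges when 490/81 · |u − 1| < 1, giving R = 81/490.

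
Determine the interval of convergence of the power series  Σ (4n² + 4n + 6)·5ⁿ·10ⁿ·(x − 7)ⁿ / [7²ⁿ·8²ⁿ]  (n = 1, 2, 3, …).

By the ratio test, |a_{n+1}/a_n| = [(4(n+1)² + 4(n+1) + 6)/(4n² + 4n + 6)] · 5·10/(49·64) → 25/1568.
Hence the series converges for |x − 7| < 1/(25/1568) = 1568/25, so the radius of convergence is 1568/25.
At x = 1743/25: the n-th term does not approach 0; divergence by the term test.
When x = -1393/25, the terms have absolute value of order n², which does not tend to 0, so the series diverges by the divergence test.

(-1393/25, 1743/25)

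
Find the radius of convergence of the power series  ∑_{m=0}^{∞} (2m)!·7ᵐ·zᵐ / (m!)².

R = 1/28

The ratio of consecutive coefficients is (2m+1)·(2m+2)/(m+1)² · 7 → 28.
Hence the series converges for |z| < 1/(28) = 1/28, so the radius of convergence is 1/28.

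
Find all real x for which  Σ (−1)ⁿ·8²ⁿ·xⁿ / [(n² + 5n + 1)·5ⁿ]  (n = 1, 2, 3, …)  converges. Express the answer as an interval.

[-5/64, 5/64]

The ratio of consecutive coefficients is [(n² + 5n + 1)/((n+1)² + 5(n+1) + 1)] · 64/5 → 64/5.
Thus R = 1/(64/5) = 5/64.
Check x = 5/64: absolute convergence follows by limit comparison with Σ 1/n².
Endpoint x = -5/64: the terms are on the order of 1/n², so the series converges absolutely by comparison with the p-series (p = 2 > 1).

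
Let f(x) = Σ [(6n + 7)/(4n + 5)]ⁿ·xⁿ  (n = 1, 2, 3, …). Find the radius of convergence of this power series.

Root test: |a_n|^(1/n) = (6n + 7)/(4n + 5) → 3/2.
Hence the series converges for |x| < 1/(3/2) = 2/3, so the radius of convergence is 2/3.

R = 2/3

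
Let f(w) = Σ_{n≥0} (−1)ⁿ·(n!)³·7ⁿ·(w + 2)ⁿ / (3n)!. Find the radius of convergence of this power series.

R = 27/7

By the ratio test, |a_{n+1}/a_n| = (n+1)³/[(3n+1)·(3n+2)·(3n+3)] · 7 → 7/27.
Thus R = 1/(7/27) = 27/7.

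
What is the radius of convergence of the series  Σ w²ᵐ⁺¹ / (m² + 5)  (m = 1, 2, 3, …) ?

The ratio of consecutive coefficients is (m² + 5)/((m+1)² + 5) → 1.
Writing y = w², the series in y has radius 1, so |w| < √(1) = 1 and R = 1.

R = 1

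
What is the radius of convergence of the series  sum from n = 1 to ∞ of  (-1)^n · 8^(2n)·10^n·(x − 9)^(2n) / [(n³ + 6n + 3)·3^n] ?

Ratio test: |a_{n+1}/a_n| = [(n³ + 6n + 3)/((n+1)³ + 6(n+1) + 3)] · 64·10/3 → 640/3 as n → ∞.
Writing y = (x − 9)², the series in y has radius 3/640, so |x − 9| < √(3/640) and R = √30/80.

R = √30/80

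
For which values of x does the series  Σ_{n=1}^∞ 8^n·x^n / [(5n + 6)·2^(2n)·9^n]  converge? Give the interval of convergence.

[-9/2, 9/2)

Apply the ratio test: |a_{n+1}| / |a_n| = [(5n + 6)/(5(n+1) + 6)] · 8/(4·9), which tends to 2/9 as n → ∞.
Convergence for |x| · 2/9 < 1, i.e. |x| < 9/2. So R = 9/2.
Check x = 9/2: comparison with the harmonic series Σ 1/n shows the series diverges.
At x = -9/2: the terms alternate in sign and decrease monotonically to 0 in absolute value (size ~ c/n), so the alternating series test gives convergence.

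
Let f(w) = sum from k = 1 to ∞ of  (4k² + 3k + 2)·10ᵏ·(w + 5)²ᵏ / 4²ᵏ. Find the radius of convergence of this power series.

R = 2√10/5

By the ratio test, |a_{k+1}/a_k| = [(4(k+1)² + 3(k+1) + 2)/(4k² + 3k + 2)] · 10/16 → 5/8.
Since the exponent of (w + 5) increases by 2 each term, convergence requires |w + 5|² < 8/5, hence R = 2√10/5.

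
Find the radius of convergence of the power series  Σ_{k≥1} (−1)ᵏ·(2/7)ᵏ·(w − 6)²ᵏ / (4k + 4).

R = √14/2

The ratio of consecutive coefficients is [(4k + 4)/(4(k+1) + 4)] · 2/7 → 2/7.
Writing y = (w − 6)², the series in y has radius 7/2, so |w − 6| < √(7/2) and R = √14/2.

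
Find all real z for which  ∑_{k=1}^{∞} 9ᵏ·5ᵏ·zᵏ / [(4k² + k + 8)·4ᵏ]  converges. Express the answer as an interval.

[-4/45, 4/45]

By the ratio test, |a_{k+1}/a_k| = [(4k² + k + 8)/(4(k+1)² + (k+1) + 8)] · 9·5/4 → 45/4.
Convergence for |z| · 45/4 < 1, i.e. |z| < 4/45. So R = 4/45.
Endpoint z = 4/45: the series is dominated by a constant times Σ 1/k², which converges (p = 2 > 1).
Check z = -4/45: the series is dominated by a constant times Σ 1/k², which converges (p = 2 > 1).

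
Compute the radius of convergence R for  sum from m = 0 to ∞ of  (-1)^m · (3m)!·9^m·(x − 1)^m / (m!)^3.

R = 1/243

Ratio test: |a_{m+1}/a_m| = (3m+1)·(3m+2)·(3m+3)/(m+1)³ · 9 → 243 as m → ∞.
Hence the series converges for |x − 1| < 1/(243) = 1/243, so the radius of convergence is 1/243.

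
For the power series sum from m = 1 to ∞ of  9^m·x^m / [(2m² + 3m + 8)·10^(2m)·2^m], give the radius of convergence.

R = 200/9

Apply the ratio test: |a_{m+1}| / |a_m| = [(2m² + 3m + 8)/(2(m+1)² + 3(m+1) + 8)] · 9/(100·2), which tends to 9/200 as m → ∞.
Convergence for |x| · 9/200 < 1, i.e. |x| < 200/9. So R = 200/9.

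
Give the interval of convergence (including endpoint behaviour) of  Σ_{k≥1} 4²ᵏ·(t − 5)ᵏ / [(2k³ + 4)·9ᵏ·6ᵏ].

By the ratio test, |a_{k+1}/a_k| = [(2k³ + 4)/(2(k+1)³ + 4)] · 16/(9·6) → 8/27.
Thus R = 1/(8/27) = 27/8.
When t = 67/8, absolute convergence follows by limit comparison with Σ 1/k³.
Endpoint t = 13/8: the terms are on the order of 1/k³, so the series converges absolutely by comparison with the p-series (p = 3 > 1).

[13/8, 67/8]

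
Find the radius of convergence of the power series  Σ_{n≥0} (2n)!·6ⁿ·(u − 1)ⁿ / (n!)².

Ratio test: |a_{n+1}/a_n| = (2n+1)·(2n+2)/(n+1)² · 6 → 24 as n → ∞.
Convergence for |u − 1| · 24 < 1, i.e. |u − 1| < 1/24. So R = 1/24.

R = 1/24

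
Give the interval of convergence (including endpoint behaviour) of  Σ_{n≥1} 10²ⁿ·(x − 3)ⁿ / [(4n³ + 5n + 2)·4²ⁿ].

Ratio test: |a_{n+1}/a_n| = [(4n³ + 5n + 2)/(4(n+1)³ + 5(n+1) + 2)] · 100/16 → 25/4 as n → ∞.
Thus R = 1/(25/4) = 4/25.
Check x = 79/25: the series is dominated by a constant times Σ 1/n³, which converges (p = 3 > 1).
Endpoint x = 71/25: absolute convergence follows by limit comparison with Σ 1/n³.

[71/25, 79/25]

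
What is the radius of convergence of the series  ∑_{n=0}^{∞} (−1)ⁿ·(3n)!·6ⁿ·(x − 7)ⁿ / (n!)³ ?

By the ratio test, |a_{n+1}/a_n| = (3n+1)·(3n+2)·(3n+3)/(n+1)³ · 6 → 162.
Hence the series converges for |x − 7| < 1/(162) = 1/162, so the radius of convergence is 1/162.

R = 1/162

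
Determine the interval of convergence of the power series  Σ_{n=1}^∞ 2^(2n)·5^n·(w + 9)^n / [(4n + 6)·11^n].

[-191/20, -169/20)

The ratio of consecutive coefficients is [(4n + 6)/(4(n+1) + 6)] · 4·5/11 → 20/11.
The series converges when 20/11 · |w + 9| < 1, giving R = 11/20.
Check w = -169/20: the terms behave like c/n; limit comparison with the harmonic series gives divergence.
When w = -191/20, convergence follows from the alternating series test (terms decrease monotonically to 0).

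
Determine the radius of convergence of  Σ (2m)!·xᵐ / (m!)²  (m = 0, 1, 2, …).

Apply the ratio test: |a_{m+1}| / |a_m| = (2m+1)·(2m+2)/(m+1)², which tends to 4 as m → ∞.
Thus R = 1/(4) = 1/4.

R = 1/4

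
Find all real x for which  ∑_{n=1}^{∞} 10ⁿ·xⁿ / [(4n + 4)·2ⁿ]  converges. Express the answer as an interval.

[-1/5, 1/5)

Ratio test: |a_{n+1}/a_n| = [(4n + 4)/(4(n+1) + 4)] · 10/2 → 5 as n → ∞.
Convergence for |x| · 5 < 1, i.e. |x| < 1/5. So R = 1/5.
When x = 1/5, the terms behave like c/n; limit comparison with the harmonic series gives divergence.
Check x = -1/5: the terms alternate in sign and decrease monotonically to 0 in absolute value (size ~ c/n), so the alternating series test gives convergence.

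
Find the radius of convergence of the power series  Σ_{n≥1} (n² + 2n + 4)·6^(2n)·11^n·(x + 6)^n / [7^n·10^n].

R = 35/198

Apply the ratio test: |a_{n+1}| / |a_n| = [((n+1)² + 2(n+1) + 4)/(n² + 2n + 4)] · 36·11/(7·10), which tends to 198/35 as n → ∞.
Convergence for |x + 6| · 198/35 < 1, i.e. |x + 6| < 35/198. So R = 35/198.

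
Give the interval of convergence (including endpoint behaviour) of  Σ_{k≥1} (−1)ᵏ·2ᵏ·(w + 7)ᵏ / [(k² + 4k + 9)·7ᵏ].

By the ratio test, |a_{k+1}/a_k| = [(k² + 4k + 9)/((k+1)² + 4(k+1) + 9)] · 2/7 → 2/7.
The series converges when 2/7 · |w + 7| < 1, giving R = 7/2.
When w = -7/2, the series is dominated by a constant times Σ 1/k², which converges (p = 2 > 1).
At w = -21/2: the series is dominated by a constant times Σ 1/k², which converges (p = 2 > 1).

[-21/2, -7/2]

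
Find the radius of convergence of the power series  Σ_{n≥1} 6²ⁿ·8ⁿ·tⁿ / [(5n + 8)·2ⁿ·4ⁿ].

R = 1/36

Ratio test: |a_{n+1}/a_n| = [(5n + 8)/(5(n+1) + 8)] · 36·8/(2·4) → 36 as n → ∞.
Convergence for |t| · 36 < 1, i.e. |t| < 1/36. So R = 1/36.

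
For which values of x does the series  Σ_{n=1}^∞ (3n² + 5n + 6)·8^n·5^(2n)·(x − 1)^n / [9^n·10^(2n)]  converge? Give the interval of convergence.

(-7/2, 11/2)

The ratio of consecutive coefficients is [(3(n+1)² + 5(n+1) + 6)/(3n² + 5n + 6)] · 8·25/(9·100) → 2/9.
Thus R = 1/(2/9) = 9/2.
At x = 11/2: the terms have absolute value of order n², which does not tend to 0, so the series diverges by the divergence test.
Check x = -7/2: the n-th term does not approach 0; divergence by the term test.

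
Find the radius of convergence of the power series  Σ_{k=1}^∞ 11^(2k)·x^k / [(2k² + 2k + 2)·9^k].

R = 9/121

By the ratio test, |a_{k+1}/a_k| = [(2k² + 2k + 2)/(2(k+1)² + 2(k+1) + 2)] · 121/9 → 121/9.
Thus R = 1/(121/9) = 9/121.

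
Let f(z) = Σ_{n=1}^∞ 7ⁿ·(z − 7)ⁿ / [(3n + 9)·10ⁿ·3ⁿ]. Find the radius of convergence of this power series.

Apply the ratio test: |a_{n+1}| / |a_n| = [(3n + 9)/(3(n+1) + 9)] · 7/(10·3), which tends to 7/30 as n → ∞.
Thus R = 1/(7/30) = 30/7.

R = 30/7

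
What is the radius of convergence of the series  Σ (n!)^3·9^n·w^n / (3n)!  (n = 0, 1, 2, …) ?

Ratio test: |a_{n+1}/a_n| = (n+1)³/[(3n+1)·(3n+2)·(3n+3)] · 9 → 1/3 as n → ∞.
Hence the series converges for |w| < 1/(1/3) = 3, so the radius of convergence is 3.

R = 3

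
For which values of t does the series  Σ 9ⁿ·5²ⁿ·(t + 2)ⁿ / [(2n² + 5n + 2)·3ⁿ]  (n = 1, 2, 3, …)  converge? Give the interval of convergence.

[-151/75, -149/75]

The ratio of consecutive coefficients is [(2n² + 5n + 2)/(2(n+1)² + 5(n+1) + 2)] · 9·25/3 → 75.
Convergence for |t + 2| · 75 < 1, i.e. |t + 2| < 1/75. So R = 1/75.
When t = -149/75, the series is dominated by a constant times Σ 1/n², which converges (p = 2 > 1).
Check t = -151/75: absolute convergence follows by limit comparison with Σ 1/n².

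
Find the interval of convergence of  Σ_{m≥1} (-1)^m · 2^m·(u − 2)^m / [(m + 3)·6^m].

By the ratio test, |a_{m+1}/a_m| = [(m + 3)/((m+1) + 3)] · 2/6 → 1/3.
Convergence for |u − 2| · 1/3 < 1, i.e. |u − 2| < 3. So R = 3.
When u = 5, convergence follows from the alternating series test (terms decrease monotonically to 0).
Check u = -1: comparison with the harmonic series Σ 1/m shows the series diverges.

(-1, 5]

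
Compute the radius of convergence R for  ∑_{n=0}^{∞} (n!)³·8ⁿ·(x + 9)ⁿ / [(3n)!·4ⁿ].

R = 27/2

By the ratio test, |a_{n+1}/a_n| = (n+1)³/[(3n+1)·(3n+2)·(3n+3)] · 8/4 → 2/27.
Hence the series converges for |x + 9| < 1/(2/27) = 27/2, so the radius of convergence is 27/2.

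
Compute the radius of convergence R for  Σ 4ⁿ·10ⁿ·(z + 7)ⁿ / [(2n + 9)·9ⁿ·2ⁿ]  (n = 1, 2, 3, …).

By the ratio test, |a_{n+1}/a_n| = [(2n + 9)/(2(n+1) + 9)] · 4·10/(9·2) → 20/9.
Thus R = 1/(20/9) = 9/20.

R = 9/20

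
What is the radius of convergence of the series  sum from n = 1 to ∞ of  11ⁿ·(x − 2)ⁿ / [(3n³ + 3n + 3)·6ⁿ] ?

R = 6/11

The ratio of consecutive coefficients is [(3n³ + 3n + 3)/(3(n+1)³ + 3(n+1) + 3)] · 11/6 → 11/6.
Convergence for |x − 2| · 11/6 < 1, i.e. |x − 2| < 6/11. So R = 6/11.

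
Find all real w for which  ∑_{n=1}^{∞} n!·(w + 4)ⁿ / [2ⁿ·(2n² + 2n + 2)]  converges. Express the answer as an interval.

{-4}

Apply the ratio test: |a_{n+1}| / |a_n| = (n+1) · 1/2 · (2n² + 2n + 2)/(2(n+1)² + 2(n+1) + 2), which tends to ∞ as n → ∞.
The ratio grows without bound, so the series diverges whenever (w + 4) ≠ 0; it converges only at w = -4. R = 0.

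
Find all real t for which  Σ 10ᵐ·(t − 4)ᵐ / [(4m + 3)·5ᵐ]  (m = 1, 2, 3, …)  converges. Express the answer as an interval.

Apply the ratio test: |a_{m+1}| / |a_m| = [(4m + 3)/(4(m+1) + 3)] · 10/5, which tends to 2 as m → ∞.
Convergence for |t − 4| · 2 < 1, i.e. |t − 4| < 1/2. So R = 1/2.
Check t = 9/2: the terms behave like c/m; limit comparison with the harmonic series gives divergence.
At t = 7/2: an alternating series whose terms decrease to 0 in absolute value, so it converges by the Leibniz criterion.

[7/2, 9/2)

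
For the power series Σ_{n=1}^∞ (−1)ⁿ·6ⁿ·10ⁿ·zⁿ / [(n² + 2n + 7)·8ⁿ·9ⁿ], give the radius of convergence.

By the ratio test, |a_{n+1}/a_n| = [(n² + 2n + 7)/((n+1)² + 2(n+1) + 7)] · 6·10/(8·9) → 5/6.
Hence the series converges for |z| < 1/(5/6) = 6/5, so the radius of convergence is 6/5.

R = 6/5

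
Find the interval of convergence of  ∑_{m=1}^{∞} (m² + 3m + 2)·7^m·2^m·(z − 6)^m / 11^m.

(73/14, 95/14)

By the ratio test, |a_{m+1}/a_m| = [((m+1)² + 3(m+1) + 2)/(m² + 3m + 2)] · 7·2/11 → 14/11.
Hence the series converges for |z − 6| < 1/(14/11) = 11/14, so the radius of convergence is 11/14.
Endpoint z = 95/14: the m-th term does not approach 0; divergence by the term test.
At z = 73/14: the terms do not tend to 0, so the series diverges.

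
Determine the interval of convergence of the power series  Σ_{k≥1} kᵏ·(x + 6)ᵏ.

Root test: |a_k|^(1/k) = k → ∞.
Since the k-th root of |a_k| is unbounded, the series converges only at x = -6; R = 0.

{-6}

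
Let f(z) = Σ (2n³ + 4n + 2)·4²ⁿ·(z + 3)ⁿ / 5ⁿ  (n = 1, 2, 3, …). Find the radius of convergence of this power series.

By the ratio test, |a_{n+1}/a_n| = [(2(n+1)³ + 4(n+1) + 2)/(2n³ + 4n + 2)] · 16/5 → 16/5.
Convergence for |z + 3| · 16/5 < 1, i.e. |z + 3| < 5/16. So R = 5/16.

R = 5/16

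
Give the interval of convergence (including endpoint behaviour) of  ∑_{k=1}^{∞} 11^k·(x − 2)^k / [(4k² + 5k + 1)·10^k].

The ratio of consecutive coefficients is [(4k² + 5k + 1)/(4(k+1)² + 5(k+1) + 1)] · 11/10 → 11/10.
The series converges when 11/10 · |x − 2| < 1, giving R = 10/11.
When x = 32/11, the series is dominated by a constant times Σ 1/k², which converges (p = 2 > 1).
When x = 12/11, the terms are on the order of 1/k², so the series converges absolutely by comparison with the p-series (p = 2 > 1).

[12/11, 32/11]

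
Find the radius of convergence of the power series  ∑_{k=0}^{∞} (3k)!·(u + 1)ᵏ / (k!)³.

By the ratio test, |a_{k+1}/a_k| = (3k+1)·(3k+2)·(3k+3)/(k+1)³ → 27.
Hence the series converges for |u + 1| < 1/(27) = 1/27, so the radius of convergence is 1/27.

R = 1/27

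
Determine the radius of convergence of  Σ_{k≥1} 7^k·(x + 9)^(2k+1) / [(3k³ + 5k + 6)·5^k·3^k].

The ratio of consecutive coefficients is [(3k³ + 5k + 6)/(3(k+1)³ + 5(k+1) + 6)] · 7/(5·3) → 7/15.
Writing y = (x + 9)², the series in y has radius 15/7, so |x + 9| < √(15/7) and R = √105/7.

R = √105/7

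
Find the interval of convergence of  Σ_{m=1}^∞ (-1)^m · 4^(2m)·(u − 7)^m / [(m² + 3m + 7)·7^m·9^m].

[49/16, 175/16]

The ratio of consecutive coefficients is [(m² + 3m + 7)/((m+1)² + 3(m+1) + 7)] · 16/(7·9) → 16/63.
Thus R = 1/(16/63) = 63/16.
Check u = 175/16: the terms are on the order of 1/m², so the series converges absolutely by comparison with the p-series (p = 2 > 1).
Endpoint u = 49/16: absolute convergence follows by limit comparison with Σ 1/m².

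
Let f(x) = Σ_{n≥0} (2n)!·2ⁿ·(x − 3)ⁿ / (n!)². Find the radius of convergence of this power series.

R = 1/8

By the ratio test, |a_{n+1}/a_n| = (2n+1)·(2n+2)/(n+1)² · 2 → 8.
Hence the series converges for |x − 3| < 1/(8) = 1/8, so the radius of convergence is 1/8.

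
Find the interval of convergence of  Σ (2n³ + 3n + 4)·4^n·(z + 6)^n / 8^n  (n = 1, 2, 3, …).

Ratio test: |a_{n+1}/a_n| = [(2(n+1)³ + 3(n+1) + 4)/(2n³ + 3n + 4)] · 4/8 → 1/2 as n → ∞.
Thus R = 1/(1/2) = 2.
Endpoint z = -4: the n-th term does not approach 0; divergence by the term test.
When z = -8, the n-th term does not approach 0; divergence by the term test.

(-8, -4)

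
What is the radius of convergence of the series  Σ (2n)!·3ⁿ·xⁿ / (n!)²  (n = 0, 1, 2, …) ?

R = 1/12

The ratio of consecutive coefficients is (2n+1)·(2n+2)/(n+1)² · 3 → 12.
Thus R = 1/(12) = 1/12.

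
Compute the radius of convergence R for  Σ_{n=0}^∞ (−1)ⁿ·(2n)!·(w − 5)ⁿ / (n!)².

Ratio test: |a_{n+1}/a_n| = (2n+1)·(2n+2)/(n+1)² → 4 as n → ∞.
Hence the series converges for |w − 5| < 1/(4) = 1/4, so the radius of convergence is 1/4.

R = 1/4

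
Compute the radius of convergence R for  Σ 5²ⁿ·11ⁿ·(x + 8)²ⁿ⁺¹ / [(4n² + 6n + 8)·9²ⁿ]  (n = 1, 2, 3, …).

Apply the ratio test: |a_{n+1}| / |a_n| = [(4n² + 6n + 8)/(4(n+1)² + 6(n+1) + 8)] · 25·11/81, which tends to 275/81 as n → ∞.
Since the exponent of (x + 8) increases by 2 each term, convergence requires |x + 8|² < 81/275, hence R = 9√11/55.

R = 9√11/55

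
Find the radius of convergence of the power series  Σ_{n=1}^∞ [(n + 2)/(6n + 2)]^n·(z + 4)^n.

By the Cauchy root test, |a_n|^(1/n) = (n + 2)/(6n + 2) → 1/6.
Thus R = 1/(1/6) = 6.

R = 6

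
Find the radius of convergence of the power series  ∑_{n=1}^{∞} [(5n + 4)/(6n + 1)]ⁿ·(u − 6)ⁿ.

Root test: |a_n|^(1/n) = (5n + 4)/(6n + 1) → 5/6.
Thus R = 1/(5/6) = 6/5.

R = 6/5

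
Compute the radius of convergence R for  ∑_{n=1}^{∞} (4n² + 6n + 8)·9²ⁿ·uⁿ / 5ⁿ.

Ratio test: |a_{n+1}/a_n| = [(4(n+1)² + 6(n+1) + 8)/(4n² + 6n + 8)] · 81/5 → 81/5 as n → ∞.
The series converges when 81/5 · |u| < 1, giving R = 5/81.

R = 5/81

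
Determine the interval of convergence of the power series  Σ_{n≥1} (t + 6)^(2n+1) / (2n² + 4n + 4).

By the ratio test, |a_{n+1}/a_n| = (2n² + 4n + 4)/(2(n+1)² + 4(n+1) + 4) → 1.
Since the exponent of (t + 6) increases by 2 each term, convergence requires |t + 6|² < 1, hence R = 1.
Check t = -5: the series is dominated by a constant times Σ 1/n², which converges (p = 2 > 1).
When t = -7, the series is dominated by a constant times Σ 1/n², which converges (p = 2 > 1).

[-7, -5]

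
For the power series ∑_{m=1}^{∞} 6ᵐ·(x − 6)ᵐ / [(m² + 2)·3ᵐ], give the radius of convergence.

By the ratio test, |a_{m+1}/a_m| = [(m² + 2)/((m+1)² + 2)] · 6/3 → 2.
Hence the series converges for |x − 6| < 1/(2) = 1/2, so the radius of convergence is 1/2.

R = 1/2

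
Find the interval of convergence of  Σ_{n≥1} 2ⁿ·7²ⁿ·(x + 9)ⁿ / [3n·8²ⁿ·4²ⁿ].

By the ratio test, |a_{n+1}/a_n| = [3n/3(n+1)] · 2·49/(64·16) → 49/512.
The series converges when 49/512 · |x + 9| < 1, giving R = 512/49.
Check x = 71/49: the terms are asymptotic to a nonzero constant times 1/n, so the series diverges by limit comparison with Σ 1/n.
When x = -953/49, convergence follows from the alternating series test (terms decrease monotonically to 0).

[-953/49, 71/49)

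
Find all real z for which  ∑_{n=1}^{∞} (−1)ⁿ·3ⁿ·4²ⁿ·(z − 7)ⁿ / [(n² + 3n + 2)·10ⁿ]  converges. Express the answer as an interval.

The ratio of consecutive coefficients is [(n² + 3n + 2)/((n+1)² + 3(n+1) + 2)] · 3·16/10 → 24/5.
Thus R = 1/(24/5) = 5/24.
At z = 173/24: absolute convergence follows by limit comparison with Σ 1/n².
When z = 163/24, the terms are on the order of 1/n², so the series converges absolutely by comparison with the p-series (p = 2 > 1).

[163/24, 173/24]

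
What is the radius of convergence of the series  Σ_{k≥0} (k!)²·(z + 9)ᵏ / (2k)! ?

By the ratio test, |a_{k+1}/a_k| = (k+1)²/[(2k+1)·(2k+2)] → 1/4.
Hence the series converges for |z + 9| < 1/(1/4) = 4, so the radius of convergence is 4.

R = 4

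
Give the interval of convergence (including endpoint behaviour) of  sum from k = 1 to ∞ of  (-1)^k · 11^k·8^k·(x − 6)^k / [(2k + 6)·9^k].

By the ratio test, |a_{k+1}/a_k| = [(2k + 6)/(2(k+1) + 6)] · 11·8/9 → 88/9.
Convergence for |x − 6| · 88/9 < 1, i.e. |x − 6| < 9/88. So R = 9/88.
Check x = 537/88: the terms alternate in sign and decrease monotonically to 0 in absolute value (size ~ c/k), so the alternating series test gives convergence.
Check x = 519/88: comparison with the harmonic series Σ 1/k shows the series diverges.

(519/88, 537/88]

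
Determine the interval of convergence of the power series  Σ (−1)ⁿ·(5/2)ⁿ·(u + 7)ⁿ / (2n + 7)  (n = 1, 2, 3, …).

(-37/5, -33/5]

By the ratio test, |a_{n+1}/a_n| = [(2n + 7)/(2(n+1) + 7)] · 5/2 → 5/2.
The series converges when 5/2 · |u + 7| < 1, giving R = 2/5.
At u = -33/5: the terms alternate in sign and decrease monotonically to 0 in absolute value (size ~ c/n), so the alternating series test gives convergence.
Endpoint u = -37/5: the terms behave like c/n; limit comparison with the harmonic series gives divergence.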